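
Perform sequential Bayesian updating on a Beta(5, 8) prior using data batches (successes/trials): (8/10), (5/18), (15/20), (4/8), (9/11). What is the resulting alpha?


Accumulate successes: 41
Posterior alpha = prior alpha + sum of successes
= 5 + 41 = 46

46


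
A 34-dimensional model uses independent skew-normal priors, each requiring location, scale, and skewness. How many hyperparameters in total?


Per parameter: 3 (location, scale, and skewness).
Total = 34 * 3 = 102

102


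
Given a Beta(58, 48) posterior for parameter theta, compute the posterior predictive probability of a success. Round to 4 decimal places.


For a Beta-Bernoulli model, the predictive probability is the mean:
P(success) = 58/(58+48) = 58/106 = 0.5472

0.5472


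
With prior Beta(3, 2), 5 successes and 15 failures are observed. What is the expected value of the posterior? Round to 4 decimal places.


Posterior = Beta(8, 17)
E[theta] = alpha/(alpha+beta)
= 8/25 = 0.32

0.32


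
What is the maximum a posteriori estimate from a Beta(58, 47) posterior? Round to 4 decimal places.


The MAP estimate equals the mode of the distribution.
Mode of Beta(a,b) = (a-1)/(a+b-2)
= 57/103
= 0.5534

0.5534


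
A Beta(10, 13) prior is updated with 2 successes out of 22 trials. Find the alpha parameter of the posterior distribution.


In the Beta-Binomial conjugate update:
alpha_post = alpha_prior + successes
= 10 + 2
= 12

12


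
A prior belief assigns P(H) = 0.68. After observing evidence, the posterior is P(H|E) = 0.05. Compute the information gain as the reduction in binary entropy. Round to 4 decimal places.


H(prior) = -0.68*log2(0.68) - 0.32*log2(0.32)
= 0.9044
H(post) = -0.05*log2(0.05) - 0.95*log2(0.95)
= 0.2864
IG = 0.9044 - 0.2864 = 0.618

0.618


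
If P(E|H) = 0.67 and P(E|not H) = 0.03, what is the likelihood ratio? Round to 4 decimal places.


Likelihood ratio = P(E|H) / P(E|not H)
= 0.67 / 0.03
= 22.3333

22.3333


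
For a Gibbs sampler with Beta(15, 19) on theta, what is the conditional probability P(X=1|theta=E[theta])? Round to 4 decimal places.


E[theta] = 15/(15+19) = 0.4412
P(X=1|theta) = theta = 0.4412

0.4412


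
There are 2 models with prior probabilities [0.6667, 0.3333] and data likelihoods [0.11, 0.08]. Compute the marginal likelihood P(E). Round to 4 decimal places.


P(E) = sum over models of P(M_i) * P(E|M_i)
= 0.6667*0.11 + 0.3333*0.08
= 0.1

0.1


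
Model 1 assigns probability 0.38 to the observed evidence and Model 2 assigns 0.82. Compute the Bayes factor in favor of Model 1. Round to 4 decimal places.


BF = P(data|M1) / P(data|M2)
= 0.38 / 0.82 = 0.4634

0.4634


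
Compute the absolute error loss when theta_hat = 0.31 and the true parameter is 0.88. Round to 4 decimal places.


L = |theta_hat - theta_true|
= |0.31 - 0.88| = 0.57

0.57


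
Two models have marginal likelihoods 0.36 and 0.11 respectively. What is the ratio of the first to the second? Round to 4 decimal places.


Evidence ratio = 0.36 / 0.11
= 3.2727

3.2727


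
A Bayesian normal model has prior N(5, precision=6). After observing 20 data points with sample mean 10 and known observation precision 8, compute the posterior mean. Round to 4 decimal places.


Posterior mean = (prior_precision * prior_mean + n * data_precision * data_mean) / (prior_precision + n * data_precision)
Numerator = 6*5 + 20*8*10 = 1630
Denominator = 6 + 20*8 = 166
Posterior mean = 9.8193

9.8193


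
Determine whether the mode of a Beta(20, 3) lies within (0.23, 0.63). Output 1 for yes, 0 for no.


First find the mode: (a-1)/(a+b-2) = 0.9048
Is 0.9048 in (0.23, 0.63)? 0

0


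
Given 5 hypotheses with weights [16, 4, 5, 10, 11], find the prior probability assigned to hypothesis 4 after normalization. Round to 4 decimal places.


To normalize, divide each weight by the sum of all weights.
Sum = 46
Prior(H4) = 10/46 = 0.2174

0.2174


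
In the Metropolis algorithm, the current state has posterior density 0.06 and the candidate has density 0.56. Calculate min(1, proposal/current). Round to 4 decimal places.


Ratio = 0.56/0.06 = 9.3333
Acceptance probability = min(1, 9.3333)
= 1.0

1.0


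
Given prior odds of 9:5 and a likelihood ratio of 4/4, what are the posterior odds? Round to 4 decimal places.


Posterior odds = prior odds * LR
Prior odds = 9/5 = 1.8
LR = 4/4 = 1.0
Posterior odds = 1.8 * 1.0 = 1.8

1.8


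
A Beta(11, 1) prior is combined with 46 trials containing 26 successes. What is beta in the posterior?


In conjugate updating:
beta_posterior = beta_prior + (n - k)
= 1 + (46 - 26)
= 1 + 20 = 21

21


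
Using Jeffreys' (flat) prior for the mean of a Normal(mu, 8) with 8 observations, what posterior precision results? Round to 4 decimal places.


Flat prior means prior precision is 0.
Posterior precision = n / sigma^2 = 8/8 = 1.0

1.0


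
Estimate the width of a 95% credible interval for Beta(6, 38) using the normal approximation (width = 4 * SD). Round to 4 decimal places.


For Beta(a,b): Var = ab/((a+b)^2(a+b+1))
Var = 0.0026, SD = 0.0512
Approximate 95% CI width = 4 * 0.0512 = 0.2046

0.2046


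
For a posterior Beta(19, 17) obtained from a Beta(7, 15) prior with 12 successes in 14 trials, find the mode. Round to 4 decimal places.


Mode = (alpha - 1) / (alpha + beta - 2)
= 18 / 34
= 0.5294

0.5294


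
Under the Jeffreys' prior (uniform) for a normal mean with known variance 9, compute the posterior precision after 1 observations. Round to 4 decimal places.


Prior precision = 0 (flat prior).
Post. prec. = 0 + n/var = 1/9 = 0.1111

0.1111


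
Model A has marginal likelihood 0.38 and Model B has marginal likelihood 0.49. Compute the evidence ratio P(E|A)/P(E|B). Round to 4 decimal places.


Evidence ratio = P(E|A) / P(E|B)
= 0.38 / 0.49
= 0.7755

0.7755


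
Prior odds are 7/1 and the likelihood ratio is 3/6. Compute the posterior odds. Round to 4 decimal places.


Posterior odds = prior odds * likelihood ratio
= (7/1) * (3/6)
= 21 / 6
= 3.5

3.5


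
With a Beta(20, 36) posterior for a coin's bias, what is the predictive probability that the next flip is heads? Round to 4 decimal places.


The predictive probability equals the posterior mean.
P(next = heads) = alpha / (alpha + beta)
= 20 / 56 = 0.3571

0.3571


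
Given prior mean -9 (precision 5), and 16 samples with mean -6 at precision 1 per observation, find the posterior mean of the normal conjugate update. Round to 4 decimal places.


The posterior mean is a precision-weighted average of prior and data.
Post. prec. = 5 + 16 = 21
Post. mean = (-45 + -96)/21 = -141/21 = -6.7143

-6.7143


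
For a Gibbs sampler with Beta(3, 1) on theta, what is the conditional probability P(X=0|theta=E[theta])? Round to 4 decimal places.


E[theta] = 3/(3+1) = 0.75
P(X=0|theta) = 1 - theta = 0.25

0.25


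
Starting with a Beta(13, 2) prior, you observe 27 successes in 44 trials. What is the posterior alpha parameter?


For a Beta-Binomial conjugate model:
Posterior alpha = prior alpha + number of successes
= 13 + 27 = 40

40


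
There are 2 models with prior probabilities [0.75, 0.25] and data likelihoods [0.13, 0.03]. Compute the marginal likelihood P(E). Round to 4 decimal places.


P(E) = sum over models of P(M_i) * P(E|M_i)
= 0.75*0.13 + 0.25*0.03
= 0.105

0.105


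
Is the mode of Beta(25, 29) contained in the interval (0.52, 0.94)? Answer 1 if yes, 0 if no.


Mode = (a-1)/(a+b-2) = 24/52 = 0.4615
Interval: (0.52, 0.94)
Contains mode? 0

0


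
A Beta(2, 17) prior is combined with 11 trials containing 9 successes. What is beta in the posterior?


In conjugate updating:
beta_posterior = beta_prior + (n - k)
= 17 + (11 - 9)
= 17 + 2 = 19

19


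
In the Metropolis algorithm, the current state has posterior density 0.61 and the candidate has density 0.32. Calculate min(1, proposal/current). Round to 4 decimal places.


Ratio = 0.32/0.61 = 0.5246
Acceptance probability = min(1, 0.5246)
= 0.5246

0.5246


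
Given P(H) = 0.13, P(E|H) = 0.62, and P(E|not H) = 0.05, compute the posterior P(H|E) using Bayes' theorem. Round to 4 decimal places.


By Bayes' theorem: P(H|E) = P(E|H)*P(H) / P(E)
P(E) = P(E|H)*P(H) + P(E|not H)*P(not H)
P(E) = 0.62*0.13 + 0.05*0.87 = 0.1241
P(H|E) = 0.62*0.13 / 0.1241 = 0.6495

0.6495


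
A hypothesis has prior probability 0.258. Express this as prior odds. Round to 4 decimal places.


Odds = P(H) / P(not H) = 0.258 / 0.742
= 0.3477

0.3477


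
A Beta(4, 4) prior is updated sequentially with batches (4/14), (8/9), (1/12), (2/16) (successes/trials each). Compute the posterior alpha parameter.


Sequential conjugate updating is equivalent to a single batch update.
Total successes across all batches = 15
alpha_posterior = alpha_prior + total_successes = 4 + 15
= 19

19


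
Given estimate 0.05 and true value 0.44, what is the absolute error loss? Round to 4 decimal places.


Absolute error = |estimate - true|
= |-0.39| = 0.39

0.39


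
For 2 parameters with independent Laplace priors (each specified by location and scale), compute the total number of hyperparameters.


A Laplace prior has 2 hyperparameters per parameter.
Total = 2 * 2 = 4

4


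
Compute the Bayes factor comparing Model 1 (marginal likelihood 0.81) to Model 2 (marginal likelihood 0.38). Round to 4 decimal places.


BF12 = marginal likelihood of M1 / marginal likelihood of M2
= 0.81/0.38
= 2.1316

2.1316


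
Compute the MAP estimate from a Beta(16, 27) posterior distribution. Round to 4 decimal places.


MAP = mode of Beta distribution
= (alpha - 1)/(alpha + beta - 2)
= (16-1)/(16+27-2)
= 15/41 = 0.3659

0.3659


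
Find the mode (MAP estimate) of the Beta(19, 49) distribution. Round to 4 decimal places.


For Beta(a,b) with a,b > 1:
Mode = (a-1)/(a+b-2) = (19-1)/(68-2)
= 18/66 = 0.2727

0.2727


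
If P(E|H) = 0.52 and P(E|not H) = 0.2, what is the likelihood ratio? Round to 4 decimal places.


Likelihood ratio = P(E|H) / P(E|not H)
= 0.52 / 0.2
= 2.6

2.6


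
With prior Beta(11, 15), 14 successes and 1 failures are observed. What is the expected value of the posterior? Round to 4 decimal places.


Posterior = Beta(25, 16)
E[theta] = alpha/(alpha+beta)
= 25/41 = 0.6098

0.6098


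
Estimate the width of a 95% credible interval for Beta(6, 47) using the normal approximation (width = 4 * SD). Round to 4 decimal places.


For Beta(a,b): Var = ab/((a+b)^2(a+b+1))
Var = 0.0019, SD = 0.0431
Approximate 95% CI width = 4 * 0.0431 = 0.1725

0.1725


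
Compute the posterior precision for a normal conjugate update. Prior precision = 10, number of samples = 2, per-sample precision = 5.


tau_post = tau_0 + n * tau
= 10 + 2 * 5 = 20

20


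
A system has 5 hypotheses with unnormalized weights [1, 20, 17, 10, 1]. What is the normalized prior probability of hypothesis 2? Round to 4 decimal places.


The normalized prior is the weight divided by the total.
Total weight = 49
P(H2) = 20 / 49 = 0.4082

0.4082


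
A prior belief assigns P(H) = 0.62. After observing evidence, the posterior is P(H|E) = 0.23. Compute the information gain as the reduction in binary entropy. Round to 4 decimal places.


H(prior) = -0.62*log2(0.62) - 0.38*log2(0.38)
= 0.958
H(post) = -0.23*log2(0.23) - 0.77*log2(0.77)
= 0.778
IG = 0.958 - 0.778 = 0.18

0.18


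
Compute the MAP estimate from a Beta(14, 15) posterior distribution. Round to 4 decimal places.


MAP = mode of Beta distribution
= (alpha - 1)/(alpha + beta - 2)
= (14-1)/(14+15-2)
= 13/27 = 0.4815

0.4815


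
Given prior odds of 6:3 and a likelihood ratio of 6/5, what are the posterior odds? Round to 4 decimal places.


Posterior odds = prior odds * LR
Prior odds = 6/3 = 2.0
LR = 6/5 = 1.2
Posterior odds = 2.0 * 1.2 = 2.4

2.4


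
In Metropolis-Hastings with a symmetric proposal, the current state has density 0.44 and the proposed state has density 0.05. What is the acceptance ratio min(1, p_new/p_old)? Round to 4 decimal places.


Ratio = p_new / p_old = 0.05 / 0.44 = 0.1136
Acceptance = min(1, 0.1136) = 0.1136

0.1136


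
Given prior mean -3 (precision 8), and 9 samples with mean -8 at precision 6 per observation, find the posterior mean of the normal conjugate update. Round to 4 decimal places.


The posterior mean is a precision-weighted average of prior and data.
Post. prec. = 8 + 54 = 62
Post. mean = (-24 + -432)/62 = -456/62 = -7.3548

-7.3548


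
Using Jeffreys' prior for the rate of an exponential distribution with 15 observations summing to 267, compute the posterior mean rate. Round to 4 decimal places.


Jeffreys' prior leads to posterior Gamma(15, 267).
Mean = 15/267 = 0.0562

0.0562


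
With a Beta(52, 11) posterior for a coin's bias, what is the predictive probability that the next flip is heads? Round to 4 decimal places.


The predictive probability equals the posterior mean.
P(next = heads) = alpha / (alpha + beta)
= 52 / 63 = 0.8254

0.8254


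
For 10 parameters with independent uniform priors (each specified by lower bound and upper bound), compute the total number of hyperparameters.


A uniform prior has 2 hyperparameters per parameter.
Total = 10 * 2 = 20

20


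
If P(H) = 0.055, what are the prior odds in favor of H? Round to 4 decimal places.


Prior odds = P(H) / (1 - P(H))
= 0.055 / 0.945
= 0.0582

0.0582


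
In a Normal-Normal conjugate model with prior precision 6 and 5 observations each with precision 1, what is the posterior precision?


Posterior precision = prior precision + n * observation precision
= 6 + 5 * 1
= 6 + 5 = 11

11


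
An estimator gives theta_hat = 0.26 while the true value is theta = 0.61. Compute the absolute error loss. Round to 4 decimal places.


The absolute error loss is |theta_hat - theta|
= |0.26 - 0.61|
= 0.35

0.35


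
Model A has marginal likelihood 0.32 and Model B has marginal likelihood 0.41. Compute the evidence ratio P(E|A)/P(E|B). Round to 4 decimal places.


Evidence ratio = P(E|A) / P(E|B)
= 0.32 / 0.41
= 0.7805

0.7805


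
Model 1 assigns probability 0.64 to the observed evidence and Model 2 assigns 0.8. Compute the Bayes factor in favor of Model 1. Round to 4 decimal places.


BF = P(data|M1) / P(data|M2)
= 0.64 / 0.8 = 0.8

0.8


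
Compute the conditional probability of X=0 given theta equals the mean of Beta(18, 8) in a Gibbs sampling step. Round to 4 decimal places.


Mean of Beta(18, 8) = 0.6923
P(X=0 | theta=0.6923) = 0.3077

0.3077


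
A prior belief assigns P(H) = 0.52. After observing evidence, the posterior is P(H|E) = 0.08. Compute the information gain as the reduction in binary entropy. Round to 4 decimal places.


H(prior) = -0.52*log2(0.52) - 0.48*log2(0.48)
= 0.9988
H(post) = -0.08*log2(0.08) - 0.92*log2(0.92)
= 0.4022
IG = 0.9988 - 0.4022 = 0.5967

0.5967


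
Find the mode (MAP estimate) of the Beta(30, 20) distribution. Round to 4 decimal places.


For Beta(a,b) with a,b > 1:
Mode = (a-1)/(a+b-2) = (30-1)/(50-2)
= 29/48 = 0.6042

0.6042


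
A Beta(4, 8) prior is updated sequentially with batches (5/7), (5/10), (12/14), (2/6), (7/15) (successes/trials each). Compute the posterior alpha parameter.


Sequential conjugate updating is equivalent to a single batch update.
Total successes across all batches = 31
alpha_posterior = alpha_prior + total_successes = 4 + 31
= 35

35


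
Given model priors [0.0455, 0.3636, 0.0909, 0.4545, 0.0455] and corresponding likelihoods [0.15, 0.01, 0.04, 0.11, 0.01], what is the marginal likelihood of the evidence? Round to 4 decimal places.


P(E) = sum_i P(M_i) P(E|M_i)
= 0.0068 + 0.0036 + 0.0036 + 0.05 + 0.0005
= 0.0645

0.0645


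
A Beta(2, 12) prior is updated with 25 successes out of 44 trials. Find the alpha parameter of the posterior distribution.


In the Beta-Binomial conjugate update:
alpha_post = alpha_prior + successes
= 2 + 25
= 27

27


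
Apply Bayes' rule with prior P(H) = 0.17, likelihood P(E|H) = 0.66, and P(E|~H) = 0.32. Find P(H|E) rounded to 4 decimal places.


Step 1: Compute marginal P(E) = P(E|H)P(H) + P(E|~H)P(~H)
= 0.66*0.17 + 0.32*0.83 = 0.3778
Step 2: P(H|E) = P(E|H)P(H)/P(E) = 0.1122/0.3778
= 0.297

0.297


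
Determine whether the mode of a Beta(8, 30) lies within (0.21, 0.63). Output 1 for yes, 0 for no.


First find the mode: (a-1)/(a+b-2) = 0.1944
Is 0.1944 in (0.21, 0.63)? 0

0


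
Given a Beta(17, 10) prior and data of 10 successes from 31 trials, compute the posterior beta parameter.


Number of failures = 31 - 10 = 21
Posterior beta = 10 + 21 = 31

31


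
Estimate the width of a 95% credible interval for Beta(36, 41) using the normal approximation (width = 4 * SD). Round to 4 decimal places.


For Beta(a,b): Var = ab/((a+b)^2(a+b+1))
Var = 0.0032, SD = 0.0565
Approximate 95% CI width = 4 * 0.0565 = 0.226

0.226


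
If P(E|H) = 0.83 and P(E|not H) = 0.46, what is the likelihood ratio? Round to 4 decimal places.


Likelihood ratio = P(E|H) / P(E|not H)
= 0.83 / 0.46
= 1.8043

1.8043


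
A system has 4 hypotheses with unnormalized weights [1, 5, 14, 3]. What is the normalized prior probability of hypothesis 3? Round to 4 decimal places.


The normalized prior is the weight divided by the total.
Total weight = 23
P(H3) = 14 / 23 = 0.6087

0.6087


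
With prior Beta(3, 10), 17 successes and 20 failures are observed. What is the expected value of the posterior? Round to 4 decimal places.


Posterior = Beta(20, 30)
E[theta] = alpha/(alpha+beta)
= 20/50 = 0.4

0.4


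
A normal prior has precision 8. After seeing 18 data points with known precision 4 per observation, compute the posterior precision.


In the conjugate normal model, precisions add:
tau_posterior = tau_prior + n * tau_data
= 8 + 18*4 = 80

80


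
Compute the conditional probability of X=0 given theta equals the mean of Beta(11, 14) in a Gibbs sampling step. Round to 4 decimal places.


Mean of Beta(11, 14) = 0.44
P(X=0 | theta=0.44) = 0.56

0.56


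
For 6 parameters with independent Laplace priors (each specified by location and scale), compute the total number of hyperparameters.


A Laplace prior has 2 hyperparameters per parameter.
Total = 6 * 2 = 12

12


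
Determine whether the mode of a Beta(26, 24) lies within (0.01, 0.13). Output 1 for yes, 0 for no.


First find the mode: (a-1)/(a+b-2) = 0.5208
Is 0.5208 in (0.01, 0.13)? 0

0


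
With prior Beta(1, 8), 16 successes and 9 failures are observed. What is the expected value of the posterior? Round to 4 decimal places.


Posterior = Beta(17, 17)
E[theta] = alpha/(alpha+beta)
= 17/34 = 0.5

0.5


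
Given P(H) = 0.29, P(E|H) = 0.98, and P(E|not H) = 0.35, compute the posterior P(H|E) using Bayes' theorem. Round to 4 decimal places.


By Bayes' theorem: P(H|E) = P(E|H)*P(H) / P(E)
P(E) = P(E|H)*P(H) + P(E|not H)*P(not H)
P(E) = 0.98*0.29 + 0.35*0.71 = 0.5327
P(H|E) = 0.98*0.29 / 0.5327 = 0.5335

0.5335


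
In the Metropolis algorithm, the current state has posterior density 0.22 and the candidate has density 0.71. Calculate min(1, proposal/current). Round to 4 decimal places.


Ratio = 0.71/0.22 = 3.2273
Acceptance probability = min(1, 3.2273)
= 1.0

1.0


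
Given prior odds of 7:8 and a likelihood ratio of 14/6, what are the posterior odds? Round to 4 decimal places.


Posterior odds = prior odds * LR
Prior odds = 7/8 = 0.875
LR = 14/6 = 2.3333
Posterior odds = 0.875 * 2.3333 = 2.0417

2.0417


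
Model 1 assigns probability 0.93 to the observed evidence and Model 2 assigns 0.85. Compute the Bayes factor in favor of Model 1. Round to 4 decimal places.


BF = P(data|M1) / P(data|M2)
= 0.93 / 0.85 = 1.0941

1.0941


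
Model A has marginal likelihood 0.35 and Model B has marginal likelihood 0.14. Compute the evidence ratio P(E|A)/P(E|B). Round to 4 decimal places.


Evidence ratio = P(E|A) / P(E|B)
= 0.35 / 0.14
= 2.5

2.5


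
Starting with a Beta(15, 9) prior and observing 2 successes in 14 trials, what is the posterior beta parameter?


Posterior beta = prior beta + failures
Failures = 14 - 2 = 12
beta_post = 9 + 12 = 21

21


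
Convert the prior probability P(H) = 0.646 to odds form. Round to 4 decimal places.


P(not H) = 1 - 0.646 = 0.354
Odds = 0.646 / 0.354 = 1.8249

1.8249


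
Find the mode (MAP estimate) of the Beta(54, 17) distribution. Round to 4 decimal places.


For Beta(a,b) with a,b > 1:
Mode = (a-1)/(a+b-2) = (54-1)/(71-2)
= 53/69 = 0.7681

0.7681


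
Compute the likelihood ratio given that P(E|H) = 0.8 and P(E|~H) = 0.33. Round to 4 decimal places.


LR = P(E|H) / P(E|~H)
= 0.8 / 0.33 = 2.4242

2.4242


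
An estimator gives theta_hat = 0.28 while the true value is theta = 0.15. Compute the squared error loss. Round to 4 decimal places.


The squared error loss is (theta_hat - theta)^2
= (0.28 - 0.15)^2
= (0.13)^2 = 0.0169

0.0169


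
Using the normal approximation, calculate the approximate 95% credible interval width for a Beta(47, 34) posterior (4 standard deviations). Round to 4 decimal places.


Var(Beta) = 47*34/(81^2 * 82) = 0.003
SD = 0.0545
Width ~ 4*SD = 0.218

0.218


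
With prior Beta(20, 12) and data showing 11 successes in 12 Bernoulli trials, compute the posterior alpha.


Conjugate update: alpha_posterior = alpha_prior + k
= 20 + 11 = 31

31


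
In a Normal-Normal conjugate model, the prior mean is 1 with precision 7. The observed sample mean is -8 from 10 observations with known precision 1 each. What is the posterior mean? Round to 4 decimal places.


Posterior precision = tau0 + n*tau = 7 + 10*1 = 17
Posterior mean = (tau0*mu0 + n*tau*xbar) / posterior_precision
= (7*1 + 10*1*-8) / 17
= -73 / 17 = -4.2941

-4.2941


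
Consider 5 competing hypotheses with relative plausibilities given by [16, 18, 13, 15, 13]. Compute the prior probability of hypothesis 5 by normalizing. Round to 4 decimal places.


Sum of weights = 16 + 18 + 13 + 15 + 13 = 75
Normalized prior for H5 = 13 / 75
= 0.1733

0.1733


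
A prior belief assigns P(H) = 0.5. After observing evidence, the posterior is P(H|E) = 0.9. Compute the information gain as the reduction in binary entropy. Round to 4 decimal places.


H(prior) = -0.5*log2(0.5) - 0.5*log2(0.5)
= 1.0
H(post) = -0.9*log2(0.9) - 0.1*log2(0.1)
= 0.469
IG = 1.0 - 0.469 = 0.531

0.531


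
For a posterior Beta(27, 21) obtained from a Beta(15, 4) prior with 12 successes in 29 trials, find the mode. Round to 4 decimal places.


Mode = (alpha - 1) / (alpha + beta - 2)
= 26 / 46
= 0.5652

0.5652


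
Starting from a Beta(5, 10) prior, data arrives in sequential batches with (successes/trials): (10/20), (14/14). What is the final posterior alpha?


In sequential Bayesian updating, we sum all successes.
Total successes = 24
Final alpha = 5 + 24 = 29

29


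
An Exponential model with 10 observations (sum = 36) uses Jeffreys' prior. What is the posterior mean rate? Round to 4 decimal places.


Posterior Gamma(10, 36)
E[lambda] = 10/36 = 0.2778

0.2778


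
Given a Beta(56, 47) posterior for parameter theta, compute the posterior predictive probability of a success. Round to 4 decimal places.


For a Beta-Bernoulli model, the predictive probability is the mean:
P(success) = 56/(56+47) = 56/103 = 0.5437

0.5437


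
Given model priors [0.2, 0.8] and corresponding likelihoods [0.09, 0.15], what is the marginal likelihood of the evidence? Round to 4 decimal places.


P(E) = sum_i P(M_i) P(E|M_i)
= 0.018 + 0.12
= 0.138

0.138


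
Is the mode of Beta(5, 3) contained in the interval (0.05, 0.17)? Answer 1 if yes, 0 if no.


Mode = (a-1)/(a+b-2) = 4/6 = 0.6667
Interval: (0.05, 0.17)
Contains mode? 0

0


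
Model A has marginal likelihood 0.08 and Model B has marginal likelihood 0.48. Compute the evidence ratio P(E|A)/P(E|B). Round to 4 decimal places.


Evidence ratio = P(E|A) / P(E|B)
= 0.08 / 0.48
= 0.1667

0.1667


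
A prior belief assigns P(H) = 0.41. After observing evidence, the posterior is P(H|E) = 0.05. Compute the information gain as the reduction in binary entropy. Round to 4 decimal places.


H(prior) = -0.41*log2(0.41) - 0.59*log2(0.59)
= 0.9765
H(post) = -0.05*log2(0.05) - 0.95*log2(0.95)
= 0.2864
IG = 0.9765 - 0.2864 = 0.6901

0.6901


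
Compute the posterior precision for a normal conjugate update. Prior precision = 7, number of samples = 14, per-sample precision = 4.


tau_post = tau_0 + n * tau
= 7 + 14 * 4 = 63

63


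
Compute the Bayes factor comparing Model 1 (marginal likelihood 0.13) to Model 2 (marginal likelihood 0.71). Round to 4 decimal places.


BF12 = marginal likelihood of M1 / marginal likelihood of M2
= 0.13/0.71
= 0.1831

0.1831


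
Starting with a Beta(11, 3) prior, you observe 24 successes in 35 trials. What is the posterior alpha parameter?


For a Beta-Binomial conjugate model:
Posterior alpha = prior alpha + number of successes
= 11 + 24 = 35

35


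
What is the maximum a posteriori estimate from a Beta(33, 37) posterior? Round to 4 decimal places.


The MAP estimate equals the mode of the distribution.
Mode of Beta(a,b) = (a-1)/(a+b-2)
= 32/68
= 0.4706

0.4706


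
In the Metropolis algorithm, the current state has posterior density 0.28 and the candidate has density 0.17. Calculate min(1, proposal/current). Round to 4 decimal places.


Ratio = 0.17/0.28 = 0.6071
Acceptance probability = min(1, 0.6071)
= 0.6071

0.6071


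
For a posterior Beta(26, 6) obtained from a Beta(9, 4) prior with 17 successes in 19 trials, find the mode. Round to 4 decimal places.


Mode = (alpha - 1) / (alpha + beta - 2)
= 25 / 30
= 0.8333

0.8333


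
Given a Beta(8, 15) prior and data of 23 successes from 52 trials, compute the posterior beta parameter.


Number of failures = 52 - 23 = 29
Posterior beta = 15 + 29 = 44

44


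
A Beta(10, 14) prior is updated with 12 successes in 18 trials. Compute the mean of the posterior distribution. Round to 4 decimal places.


After update: Beta(22, 20)
Mean = 22 / (22 + 20) = 22 / 42
= 0.5238

0.5238


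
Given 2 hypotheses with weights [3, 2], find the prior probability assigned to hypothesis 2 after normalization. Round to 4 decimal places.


To normalize, divide each weight by the sum of all weights.
Sum = 5
Prior(H2) = 2/5 = 0.4

0.4


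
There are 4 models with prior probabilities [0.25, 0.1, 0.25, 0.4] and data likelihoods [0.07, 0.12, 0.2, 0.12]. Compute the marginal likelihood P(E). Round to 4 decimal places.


P(E) = sum over models of P(M_i) * P(E|M_i)
= 0.25*0.07 + 0.1*0.12 + 0.25*0.2 + 0.4*0.12
= 0.1275

0.1275


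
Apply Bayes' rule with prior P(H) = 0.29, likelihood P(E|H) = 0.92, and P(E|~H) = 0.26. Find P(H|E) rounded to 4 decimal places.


Step 1: Compute marginal P(E) = P(E|H)P(H) + P(E|~H)P(~H)
= 0.92*0.29 + 0.26*0.71 = 0.4514
Step 2: P(H|E) = P(E|H)P(H)/P(E) = 0.2668/0.4514
= 0.5911

0.5911


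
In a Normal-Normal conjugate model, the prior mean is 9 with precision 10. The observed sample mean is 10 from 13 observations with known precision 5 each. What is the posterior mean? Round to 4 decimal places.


Posterior precision = tau0 + n*tau = 10 + 13*5 = 75
Posterior mean = (tau0*mu0 + n*tau*xbar) / posterior_precision
= (10*9 + 13*5*10) / 75
= 740 / 75 = 9.8667

9.8667


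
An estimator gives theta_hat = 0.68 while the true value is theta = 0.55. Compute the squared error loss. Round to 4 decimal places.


The squared error loss is (theta_hat - theta)^2
= (0.68 - 0.55)^2
= (0.13)^2 = 0.0169

0.0169


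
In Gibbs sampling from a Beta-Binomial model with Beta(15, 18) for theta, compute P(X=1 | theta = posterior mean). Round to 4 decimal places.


Posterior mean = alpha/(alpha+beta) = 15/33 = 0.4545
P(X=1|theta=mean) = theta = 0.4545

0.4545


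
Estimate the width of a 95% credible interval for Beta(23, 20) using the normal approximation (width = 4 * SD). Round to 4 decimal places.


For Beta(a,b): Var = ab/((a+b)^2(a+b+1))
Var = 0.0057, SD = 0.0752
Approximate 95% CI width = 4 * 0.0752 = 0.3008

0.3008


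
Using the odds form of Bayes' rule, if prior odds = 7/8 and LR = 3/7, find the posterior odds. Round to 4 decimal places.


Bayes' rule in odds form: posterior odds = prior odds * LR
= (7 * 3) / (8 * 7)
= 21/56 = 0.375

0.375


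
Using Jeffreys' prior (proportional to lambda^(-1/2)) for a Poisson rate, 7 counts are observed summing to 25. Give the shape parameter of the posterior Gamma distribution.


Conjugate update: Gamma(prior_shape + S, prior_rate + n).
Prior shape = 0.5, prior rate = 0.
Posterior shape = 0.5 + S = 0.5 + 25 = 25.5

25.5


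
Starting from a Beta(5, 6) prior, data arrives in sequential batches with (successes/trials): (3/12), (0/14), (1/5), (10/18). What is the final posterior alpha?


In sequential Bayesian updating, we sum all successes.
Total successes = 14
Final alpha = 5 + 14 = 19

19


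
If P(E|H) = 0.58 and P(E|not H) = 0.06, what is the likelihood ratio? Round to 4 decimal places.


Likelihood ratio = P(E|H) / P(E|not H)
= 0.58 / 0.06
= 9.6667

9.6667


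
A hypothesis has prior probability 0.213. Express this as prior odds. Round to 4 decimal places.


Odds = P(H) / P(not H) = 0.213 / 0.787
= 0.2706

0.2706


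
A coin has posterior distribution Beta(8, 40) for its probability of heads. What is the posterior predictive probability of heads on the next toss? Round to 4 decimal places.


Posterior predictive = E[theta] = alpha/(alpha+beta)
= 8/48
= 0.1667

0.1667


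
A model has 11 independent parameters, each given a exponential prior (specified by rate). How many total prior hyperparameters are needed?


Each exponential prior needs 1 hyperparameter (rate).
Total = 1 * 11 = 11

11


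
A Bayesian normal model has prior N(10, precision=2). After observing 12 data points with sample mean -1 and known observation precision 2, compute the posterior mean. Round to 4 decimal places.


Posterior mean = (prior_precision * prior_mean + n * data_precision * data_mean) / (prior_precision + n * data_precision)
Numerator = 2*10 + 12*2*-1 = -4
Denominator = 2 + 12*2 = 26
Posterior mean = -0.1538

-0.1538


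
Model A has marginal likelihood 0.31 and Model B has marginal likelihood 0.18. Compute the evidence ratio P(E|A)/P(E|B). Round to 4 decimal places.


Evidence ratio = P(E|A) / P(E|B)
= 0.31 / 0.18
= 1.7222

1.7222


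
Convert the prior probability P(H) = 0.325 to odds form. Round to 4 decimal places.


P(not H) = 1 - 0.325 = 0.675
Odds = 0.325 / 0.675 = 0.4815

0.4815


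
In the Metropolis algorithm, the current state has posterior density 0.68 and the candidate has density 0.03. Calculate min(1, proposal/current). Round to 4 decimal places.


Ratio = 0.03/0.68 = 0.0441
Acceptance probability = min(1, 0.0441)
= 0.0441

0.0441


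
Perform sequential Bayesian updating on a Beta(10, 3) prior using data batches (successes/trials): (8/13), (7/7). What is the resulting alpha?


Accumulate successes: 15
Posterior alpha = prior alpha + sum of successes
= 10 + 15 = 25

25


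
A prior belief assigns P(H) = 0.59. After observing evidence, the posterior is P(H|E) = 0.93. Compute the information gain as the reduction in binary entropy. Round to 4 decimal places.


H(prior) = -0.59*log2(0.59) - 0.41*log2(0.41)
= 0.9765
H(post) = -0.93*log2(0.93) - 0.07*log2(0.07)
= 0.3659
IG = 0.9765 - 0.3659 = 0.6106

0.6106


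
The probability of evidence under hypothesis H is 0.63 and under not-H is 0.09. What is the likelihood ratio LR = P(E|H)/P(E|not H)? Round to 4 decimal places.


LR = 0.63 / 0.09
= 7.0

7.0


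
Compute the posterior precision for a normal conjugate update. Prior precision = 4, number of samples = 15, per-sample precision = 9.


tau_post = tau_0 + n * tau
= 4 + 15 * 9 = 139

139


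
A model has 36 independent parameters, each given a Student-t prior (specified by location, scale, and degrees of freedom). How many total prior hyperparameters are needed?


Each Student-t prior needs 3 hyperparameters (location, scale, and degrees of freedom).
Total = 3 * 36 = 108

108


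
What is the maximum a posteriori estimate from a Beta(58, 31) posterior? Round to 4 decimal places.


The MAP estimate equals the mode of the distribution.
Mode of Beta(a,b) = (a-1)/(a+b-2)
= 57/87
= 0.6552

0.6552


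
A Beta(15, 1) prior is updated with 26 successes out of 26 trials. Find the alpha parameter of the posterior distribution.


In the Beta-Binomial conjugate update:
alpha_post = alpha_prior + successes
= 15 + 26
= 41

41


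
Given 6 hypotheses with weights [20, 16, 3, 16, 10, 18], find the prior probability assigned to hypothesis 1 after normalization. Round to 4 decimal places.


To normalize, divide each weight by the sum of all weights.
Sum = 83
Prior(H1) = 20/83 = 0.241

0.241


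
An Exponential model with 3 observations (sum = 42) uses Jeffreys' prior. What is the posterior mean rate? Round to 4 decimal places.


Posterior Gamma(3, 42)
E[lambda] = 3/42 = 0.0714

0.0714


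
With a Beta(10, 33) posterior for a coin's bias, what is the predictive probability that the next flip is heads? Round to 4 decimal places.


The predictive probability equals the posterior mean.
P(next = heads) = alpha / (alpha + beta)
= 10 / 43 = 0.2326

0.2326


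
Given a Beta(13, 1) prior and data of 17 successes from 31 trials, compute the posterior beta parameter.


Number of failures = 31 - 17 = 14
Posterior beta = 1 + 14 = 15

15


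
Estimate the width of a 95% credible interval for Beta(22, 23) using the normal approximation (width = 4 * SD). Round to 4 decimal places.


For Beta(a,b): Var = ab/((a+b)^2(a+b+1))
Var = 0.0054, SD = 0.0737
Approximate 95% CI width = 4 * 0.0737 = 0.2948

0.2948


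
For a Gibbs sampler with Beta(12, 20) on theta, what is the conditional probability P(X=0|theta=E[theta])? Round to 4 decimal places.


E[theta] = 12/(12+20) = 0.375
P(X=0|theta) = 1 - theta = 0.625

0.625


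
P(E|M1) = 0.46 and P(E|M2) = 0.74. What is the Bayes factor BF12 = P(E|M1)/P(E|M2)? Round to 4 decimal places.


Bayes factor BF12 = P(E|M1) / P(E|M2)
= 0.46 / 0.74
= 0.6216

0.6216


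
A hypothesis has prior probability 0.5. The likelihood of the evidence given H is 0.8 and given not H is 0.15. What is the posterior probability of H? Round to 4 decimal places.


Using Bayes' theorem:
P(E) = 0.5 * 0.8 + 0.5 * 0.15
P(E) = 0.475
P(H|E) = (0.5 * 0.8) / 0.475 = 0.8421

0.8421


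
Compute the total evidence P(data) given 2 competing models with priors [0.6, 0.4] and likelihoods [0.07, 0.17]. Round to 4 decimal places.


Marginal likelihood = sum P(model_i) * P(data|model_i)
Model 1: 0.6 * 0.07 = 0.042
Model 2: 0.4 * 0.17 = 0.068
Total = 0.11

0.11


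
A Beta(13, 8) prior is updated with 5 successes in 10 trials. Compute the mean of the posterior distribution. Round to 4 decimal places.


After update: Beta(18, 13)
Mean = 18 / (18 + 13) = 18 / 31
= 0.5806

0.5806


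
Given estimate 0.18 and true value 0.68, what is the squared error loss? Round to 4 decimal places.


Squared error = (estimate - true)^2
Difference = -0.5
Loss = -0.5^2 = 0.25

0.25


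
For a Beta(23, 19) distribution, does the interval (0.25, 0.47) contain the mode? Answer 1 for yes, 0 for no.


Mode of Beta(a,b) = (a-1)/(a+b-2)
= (23-1)/(23+19-2) = 0.55
Check: 0.25 <= 0.55 <= 0.47?
Result: 0

0


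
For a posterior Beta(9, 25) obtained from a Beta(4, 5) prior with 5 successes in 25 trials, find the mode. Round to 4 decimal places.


Mode = (alpha - 1) / (alpha + beta - 2)
= 8 / 32
= 0.25

0.25


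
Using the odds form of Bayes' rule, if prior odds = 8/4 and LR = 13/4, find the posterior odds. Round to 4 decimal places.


Bayes' rule in odds form: posterior odds = prior odds * LR
= (8 * 13) / (4 * 4)
= 104/16 = 6.5

6.5


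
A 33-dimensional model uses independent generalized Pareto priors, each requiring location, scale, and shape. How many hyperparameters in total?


Per parameter: 3 (location, scale, and shape).
Total = 33 * 3 = 99

99


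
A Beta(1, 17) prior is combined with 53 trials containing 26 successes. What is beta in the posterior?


In conjugate updating:
beta_posterior = beta_prior + (n - k)
= 17 + (53 - 26)
= 17 + 27 = 44

44


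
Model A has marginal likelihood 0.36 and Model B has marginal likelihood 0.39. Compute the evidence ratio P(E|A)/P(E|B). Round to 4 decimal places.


Evidence ratio = P(E|A) / P(E|B)
= 0.36 / 0.39
= 0.9231

0.9231


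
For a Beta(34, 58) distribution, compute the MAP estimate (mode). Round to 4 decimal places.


MAP = mode = (a-1)/(a+b-2)
= (34-1)/(34+58-2)
= 33/90 = 0.3667

0.3667


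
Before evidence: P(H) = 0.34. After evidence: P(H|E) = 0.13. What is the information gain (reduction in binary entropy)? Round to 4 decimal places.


Prior entropy = 0.9248
Posterior entropy = 0.5574
Information gain = 0.9248 - 0.5574 = 0.3674

0.3674


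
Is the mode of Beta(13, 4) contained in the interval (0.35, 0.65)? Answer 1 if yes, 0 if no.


Mode = (a-1)/(a+b-2) = 12/15 = 0.8
Interval: (0.35, 0.65)
Contains mode? 0

0


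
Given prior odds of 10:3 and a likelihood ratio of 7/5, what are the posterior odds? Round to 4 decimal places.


Posterior odds = prior odds * LR
Prior odds = 10/3 = 3.3333
LR = 7/5 = 1.4
Posterior odds = 3.3333 * 1.4 = 4.6667

4.6667


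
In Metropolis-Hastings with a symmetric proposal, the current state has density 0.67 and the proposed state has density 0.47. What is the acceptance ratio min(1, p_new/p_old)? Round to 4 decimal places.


Ratio = p_new / p_old = 0.47 / 0.67 = 0.7015
Acceptance = min(1, 0.7015) = 0.7015

0.7015


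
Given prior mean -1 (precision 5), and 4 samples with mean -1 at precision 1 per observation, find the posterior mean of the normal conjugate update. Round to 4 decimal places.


The posterior mean is a precision-weighted average of prior and data.
Post. prec. = 5 + 4 = 9
Post. mean = (-5 + -4)/9 = -9/9 = -1.0

-1.0


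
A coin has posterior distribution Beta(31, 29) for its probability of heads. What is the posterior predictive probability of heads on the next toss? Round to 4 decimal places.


Posterior predictive = E[theta] = alpha/(alpha+beta)
= 31/60
= 0.5167

0.5167


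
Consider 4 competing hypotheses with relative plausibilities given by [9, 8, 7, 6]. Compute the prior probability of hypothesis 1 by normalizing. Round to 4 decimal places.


Sum of weights = 9 + 8 + 7 + 6 = 30
Normalized prior for H1 = 9 / 30
= 0.3

0.3


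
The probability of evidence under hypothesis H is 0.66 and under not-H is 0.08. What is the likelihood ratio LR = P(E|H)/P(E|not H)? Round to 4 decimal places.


LR = 0.66 / 0.08
= 8.25

8.25


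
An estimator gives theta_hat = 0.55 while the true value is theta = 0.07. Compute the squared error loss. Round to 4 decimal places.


The squared error loss is (theta_hat - theta)^2
= (0.55 - 0.07)^2
= (0.48)^2 = 0.2304

0.2304


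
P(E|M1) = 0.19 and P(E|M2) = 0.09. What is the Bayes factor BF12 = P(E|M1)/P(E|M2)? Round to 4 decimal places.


Bayes factor BF12 = P(E|M1) / P(E|M2)
= 0.19 / 0.09
= 2.1111

2.1111


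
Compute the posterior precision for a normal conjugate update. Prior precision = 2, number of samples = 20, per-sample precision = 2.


tau_post = tau_0 + n * tau
= 2 + 20 * 2 = 42

42


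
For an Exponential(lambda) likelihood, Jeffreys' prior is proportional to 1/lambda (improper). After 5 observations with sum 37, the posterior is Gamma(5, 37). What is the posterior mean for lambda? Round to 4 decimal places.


Posterior = Gamma(n, sum_x) = Gamma(5, 37)
Posterior mean = shape/rate = 5/37
= 0.1351

0.1351
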